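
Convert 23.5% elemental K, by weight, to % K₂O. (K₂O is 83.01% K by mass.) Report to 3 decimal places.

%K₂O = 23.5 / 0.8301 = 28.3098%.

28.310% K₂O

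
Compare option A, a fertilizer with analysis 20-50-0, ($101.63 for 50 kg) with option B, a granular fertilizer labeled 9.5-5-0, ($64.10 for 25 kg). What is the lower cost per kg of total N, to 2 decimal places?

$10.16 per kg N (option A)

option A: N per bag = 50 × 20% = 10 kg; cost = 101.63 / 10 = $10.1630/kg N.
option B: N per bag = 25 × 9.5% = 2.375 kg; cost = 64.10 / 2.375 = $26.9895/kg N.
option A is cheaper.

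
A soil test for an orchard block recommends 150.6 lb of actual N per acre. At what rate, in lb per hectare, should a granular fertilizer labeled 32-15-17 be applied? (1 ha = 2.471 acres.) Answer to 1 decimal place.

1162.9 lb of product per hectare

Product per acre = 150.6 / 32% = 470.625 lb.
Convert to per hectare: 470.625 × 2.471 = 1162.91 lb.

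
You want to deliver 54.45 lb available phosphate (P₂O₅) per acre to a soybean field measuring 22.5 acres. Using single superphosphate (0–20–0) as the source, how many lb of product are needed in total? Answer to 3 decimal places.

6125.625 lb

Product per acre = 54.45 / 20% = 272.25 lb.
Total product = 272.25 × 22.5 = 6125.625 lb.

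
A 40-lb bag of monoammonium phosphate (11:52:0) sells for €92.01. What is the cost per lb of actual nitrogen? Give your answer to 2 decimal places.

€20.91 per lb N

N in bag = 40 × 11% = 4.4 lb.
Cost per lb N = €92.01 / 4.4 = €20.9114.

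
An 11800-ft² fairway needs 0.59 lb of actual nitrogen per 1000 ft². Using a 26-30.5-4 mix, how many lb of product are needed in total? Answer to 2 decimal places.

Product per 1000 ft² = 0.59 / 26% = 2.26923 lb.
Total product = 2.26923 × 11800 / 1000 = 26.7769 lb.

26.78 lb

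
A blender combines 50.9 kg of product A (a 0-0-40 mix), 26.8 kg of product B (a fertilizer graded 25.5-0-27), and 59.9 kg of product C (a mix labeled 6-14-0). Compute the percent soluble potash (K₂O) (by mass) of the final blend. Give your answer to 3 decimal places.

20.055% K₂O

Total mass = 50.9 + 26.8 + 59.9 = 137.6 kg.
K₂O mass = 40%×50.9 + 27%×26.8 + 0%×59.9 = 27.596 kg.
% K₂O = 27.596 / 137.6 = 20.0552%.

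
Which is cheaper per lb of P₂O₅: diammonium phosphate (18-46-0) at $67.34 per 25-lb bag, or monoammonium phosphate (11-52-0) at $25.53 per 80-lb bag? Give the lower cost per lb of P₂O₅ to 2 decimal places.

diammonium phosphate: P₂O₅ per bag = 25 × 46% = 11.5 lb; cost = 67.34 / 11.5 = $5.8557/lb P₂O₅.
monoammonium phosphate: P₂O₅ per bag = 80 × 52% = 41.6 lb; cost = 25.53 / 41.6 = $0.6137/lb P₂O₅.
monoammonium phosphate is cheaper.

$0.61 per lb P₂O₅ (monoammonium phosphate)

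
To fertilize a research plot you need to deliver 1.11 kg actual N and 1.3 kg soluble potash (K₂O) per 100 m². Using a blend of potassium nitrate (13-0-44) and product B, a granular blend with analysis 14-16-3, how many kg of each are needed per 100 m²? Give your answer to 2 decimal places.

2.58 kg potassium nitrate, 5.54 kg product B

Per-100 m² balance (a = potassium nitrate, b = product B):
N: 0.13·a + 0.14·b = 1.11
K₂O: 0.44·a + 0.03·b = 1.3
Eliminate a: (row1) − 0.13/0.44·(row2) → 0.131136·b = 0.725909, so b = 5.53553.
Back-substitute: a = (1.11 − 0.14·5.53553) / 0.13 = 2.57712.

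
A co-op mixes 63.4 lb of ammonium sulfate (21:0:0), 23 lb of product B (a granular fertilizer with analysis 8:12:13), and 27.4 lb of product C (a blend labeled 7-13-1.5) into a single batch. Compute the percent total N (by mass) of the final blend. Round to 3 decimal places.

15.002% N

Total mass = 63.4 + 23 + 27.4 = 113.8 lb.
N mass = 21%×63.4 + 8%×23 + 7%×27.4 = 17.072 lb.
% N = 17.072 / 113.8 = 15.0018%.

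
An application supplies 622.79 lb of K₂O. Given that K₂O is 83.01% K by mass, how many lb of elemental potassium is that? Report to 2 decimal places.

516.98 lb K

K = 622.79 × 0.8301 = 516.978 lb.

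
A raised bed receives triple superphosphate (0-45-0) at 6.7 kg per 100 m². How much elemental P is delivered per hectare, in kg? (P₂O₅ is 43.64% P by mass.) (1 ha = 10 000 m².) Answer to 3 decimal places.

131.575 kg P per hectare

P₂O₅ per 100 m² = 6.7 × 45% = 3.015 kg.
Elemental P = 3.015 × 0.4364 = 1.31575 kg per 100 m².
Convert to per hectare: 1.31575 × 100 = 131.5746 kg.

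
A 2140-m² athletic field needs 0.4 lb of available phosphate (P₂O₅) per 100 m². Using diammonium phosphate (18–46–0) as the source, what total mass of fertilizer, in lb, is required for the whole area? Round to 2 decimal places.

Product per 100 m² = 0.4 / 46% = 0.869565 lb.
Total product = 0.869565 × 2140 / 100 = 18.6087 lb.

18.61 lb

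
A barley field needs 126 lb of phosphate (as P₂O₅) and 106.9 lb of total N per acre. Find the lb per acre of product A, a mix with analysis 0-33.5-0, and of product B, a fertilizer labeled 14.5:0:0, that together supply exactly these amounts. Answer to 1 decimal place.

376.1 lb product A, 737.2 lb product B

With a, b = lb per acre of product A and product B:
P₂O₅: 0.335·a + 0·b = 126
N: 0·a + 0.145·b = 106.9
Solving simultaneously: a = 376.119, b = 737.241.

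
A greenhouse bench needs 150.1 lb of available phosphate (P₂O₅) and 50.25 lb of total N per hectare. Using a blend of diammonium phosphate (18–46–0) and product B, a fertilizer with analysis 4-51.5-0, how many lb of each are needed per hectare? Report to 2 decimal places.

267.49 lb diammonium phosphate, 52.53 lb product B

Per-hectare balance (a = diammonium phosphate, b = product B):
P₂O₅: 0.46·a + 0.515·b = 150.1
N: 0.18·a + 0.04·b = 50.25
From row1: a = (150.1 − 0.515·b) / 0.46.
Into row2: 0.18·(150.1 − 0.515·b)/0.46 + 0.04·b = 50.25 → b = 52.5303, a = 267.493.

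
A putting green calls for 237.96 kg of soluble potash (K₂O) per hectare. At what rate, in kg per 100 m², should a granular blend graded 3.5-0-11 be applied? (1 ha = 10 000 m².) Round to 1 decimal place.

Product per hectare = 237.96 / 11% = 2163.27 kg.
Convert to per 100 m²: 2163.27 × 0.01 = 21.6327 kg.

21.6 kg of product per hundred sq m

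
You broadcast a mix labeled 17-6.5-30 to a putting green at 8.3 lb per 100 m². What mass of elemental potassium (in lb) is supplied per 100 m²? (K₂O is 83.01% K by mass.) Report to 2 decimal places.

K₂O per 100 m² = 8.3 × 30% = 2.49 lb.
Elemental K = 2.49 × 0.8301 = 2.06695 lb per 100 m².

2.07 lb K per hundred sq m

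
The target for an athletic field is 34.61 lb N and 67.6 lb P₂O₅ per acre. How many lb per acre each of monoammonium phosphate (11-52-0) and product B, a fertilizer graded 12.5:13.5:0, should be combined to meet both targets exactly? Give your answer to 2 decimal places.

Let a = lb of monoammonium phosphate, b = lb of product B (per acre).
N: 0.11·a + 0.125·b = 34.61
P₂O₅: 0.52·a + 0.135·b = 67.6
Eliminate a: (row1) − 0.11/0.52·(row2) → 0.0964423·b = 20.31, so b = 210.592.
Back-substitute: a = (34.61 − 0.125·210.592) / 0.11 = 75.327.

75.33 lb monoammonium phosphate, 210.59 lb product B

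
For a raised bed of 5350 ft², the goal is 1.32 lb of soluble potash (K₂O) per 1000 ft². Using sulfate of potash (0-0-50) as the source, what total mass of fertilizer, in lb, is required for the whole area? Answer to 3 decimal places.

14.124 lb

Product per 1000 ft² = 1.32 / 50% = 2.64 lb.
Total product = 2.64 × 5350 / 1000 = 14.124 lb.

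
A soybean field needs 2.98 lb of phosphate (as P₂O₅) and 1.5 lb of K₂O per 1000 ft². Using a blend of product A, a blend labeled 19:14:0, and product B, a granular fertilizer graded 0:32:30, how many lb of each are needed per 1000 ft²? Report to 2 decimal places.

Per-1000 ft² balance (a = product A, b = product B):
P₂O₅: 0.14·a + 0.32·b = 2.98
K₂O: 0·a + 0.3·b = 1.5
Solving simultaneously: a = 9.85714, b = 5.

9.86 lb product A, 5.00 lb product B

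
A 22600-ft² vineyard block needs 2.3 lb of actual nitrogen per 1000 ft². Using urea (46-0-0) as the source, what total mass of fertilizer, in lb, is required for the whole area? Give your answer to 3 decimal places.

Product per 1000 ft² = 2.3 / 46% = 5 lb.
Total product = 5 × 22600 / 1000 = 113 lb.

113.000 lb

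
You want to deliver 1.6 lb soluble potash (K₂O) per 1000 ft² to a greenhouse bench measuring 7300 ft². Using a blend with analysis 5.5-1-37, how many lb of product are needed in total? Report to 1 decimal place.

Product per 1000 ft² = 1.6 / 37% = 4.32432 lb.
Total product = 4.32432 × 7300 / 1000 = 31.5676 lb.

31.6 lb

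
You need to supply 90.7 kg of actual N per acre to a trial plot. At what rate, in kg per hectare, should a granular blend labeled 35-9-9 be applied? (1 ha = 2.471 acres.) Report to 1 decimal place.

640.3 kg of product per hectare

Product per acre = 90.7 / 35% = 259.143 kg.
Convert to per hectare: 259.143 × 2.471 = 640.342 kg.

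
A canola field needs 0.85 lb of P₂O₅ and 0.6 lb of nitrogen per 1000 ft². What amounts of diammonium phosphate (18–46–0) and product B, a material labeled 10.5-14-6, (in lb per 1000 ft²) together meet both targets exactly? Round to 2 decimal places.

0.23 lb diammonium phosphate, 5.32 lb product B

Let a = lb of diammonium phosphate, b = lb of product B (per 1000 ft²).
P₂O₅: 0.46·a + 0.14·b = 0.85
N: 0.18·a + 0.105·b = 0.6
Eliminate a: (row1) − 0.46/0.18·(row2) → -0.128333·b = -0.683333, so b = 5.32468.
Back-substitute: a = (0.85 − 0.14·5.32468) / 0.46 = 0.227273.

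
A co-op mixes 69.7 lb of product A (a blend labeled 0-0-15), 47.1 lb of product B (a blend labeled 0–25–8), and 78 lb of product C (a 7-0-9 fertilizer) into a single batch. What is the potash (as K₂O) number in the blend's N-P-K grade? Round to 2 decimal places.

10.91% K₂O

Total mass = 69.7 + 47.1 + 78 = 194.8 lb.
K₂O mass = 15%×69.7 + 8%×47.1 + 9%×78 = 21.243 lb.
% K₂O = 21.243 / 194.8 = 10.905%.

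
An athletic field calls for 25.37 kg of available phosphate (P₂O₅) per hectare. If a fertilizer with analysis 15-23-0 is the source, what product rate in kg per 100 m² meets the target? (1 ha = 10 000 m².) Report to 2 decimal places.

1.10 kg of product per hundred sq m

Product per hectare = 25.37 / 23% = 110.304 kg.
Convert to per 100 m²: 110.304 × 0.01 = 1.10304 kg.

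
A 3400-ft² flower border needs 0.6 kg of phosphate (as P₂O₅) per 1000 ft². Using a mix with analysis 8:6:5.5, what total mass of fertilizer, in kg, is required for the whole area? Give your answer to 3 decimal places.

Product per 1000 ft² = 0.6 / 6% = 10 kg.
Total product = 10 × 3400 / 1000 = 34 kg.

34.000 kg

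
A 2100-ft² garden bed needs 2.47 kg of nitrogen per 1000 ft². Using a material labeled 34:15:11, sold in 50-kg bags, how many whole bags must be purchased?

1 bags

Product per 1000 ft² = 2.47 / 34% = 7.26471 kg.
Total product = 7.26471 × 2100 / 1000 = 15.2559 kg.
Bags = ⌈15.2559 / 50⌉ = 1.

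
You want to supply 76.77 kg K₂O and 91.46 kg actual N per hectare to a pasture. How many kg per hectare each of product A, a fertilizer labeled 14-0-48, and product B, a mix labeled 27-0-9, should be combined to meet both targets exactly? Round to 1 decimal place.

With a, b = kg per hectare of product A and product B:
K₂O: 0.48·a + 0.09·b = 76.77
N: 0.14·a + 0.27·b = 91.46
Solving simultaneously: a = 106.808, b = 283.359.

106.8 kg product A, 283.4 kg product B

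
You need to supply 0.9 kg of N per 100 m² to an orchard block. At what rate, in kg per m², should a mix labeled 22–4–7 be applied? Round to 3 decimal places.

0.041 kg of product per sq m

Product per 100 m² = 0.9 / 22% = 4.09091 kg.
Convert to per m²: 4.09091 × 0.01 = 0.0409091 kg.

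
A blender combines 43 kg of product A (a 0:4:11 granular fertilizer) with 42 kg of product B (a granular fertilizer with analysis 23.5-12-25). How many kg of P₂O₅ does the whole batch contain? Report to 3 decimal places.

P₂O₅ mass = 4%×43 + 12%×42 = 6.76 kg.

6.760 kg P₂O₅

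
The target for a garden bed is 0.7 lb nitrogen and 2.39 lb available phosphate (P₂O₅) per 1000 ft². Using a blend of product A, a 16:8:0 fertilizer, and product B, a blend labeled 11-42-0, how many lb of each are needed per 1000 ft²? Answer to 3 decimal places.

With a, b = lb per 1000 ft² of product A and product B:
N: 0.16·a + 0.11·b = 0.7
P₂O₅: 0.08·a + 0.42·b = 2.39
From row1: a = (0.7 − 0.11·b) / 0.16.
Into row2: 0.08·(0.7 − 0.11·b)/0.16 + 0.42·b = 2.39 → b = 5.58904, a = 0.532534.

0.533 lb product A, 5.589 lb product B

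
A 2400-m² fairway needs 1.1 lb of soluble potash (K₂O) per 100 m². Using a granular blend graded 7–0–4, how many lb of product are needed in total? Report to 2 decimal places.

660.00 lb

Product per 100 m² = 1.1 / 4% = 27.5 lb.
Total product = 27.5 × 2400 / 100 = 660 lb.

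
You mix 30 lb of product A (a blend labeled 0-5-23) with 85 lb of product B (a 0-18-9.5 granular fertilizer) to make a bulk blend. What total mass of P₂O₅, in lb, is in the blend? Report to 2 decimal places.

16.80 lb P₂O₅

P₂O₅ mass = 5%×30 + 18%×85 = 16.8 lb.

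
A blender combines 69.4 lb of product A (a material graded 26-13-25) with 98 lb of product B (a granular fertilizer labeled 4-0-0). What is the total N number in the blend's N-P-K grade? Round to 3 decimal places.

Total mass = 69.4 + 98 = 167.4 lb.
N mass = 26%×69.4 + 4%×98 = 21.964 lb.
% N = 21.964 / 167.4 = 13.1207%.

13.121% N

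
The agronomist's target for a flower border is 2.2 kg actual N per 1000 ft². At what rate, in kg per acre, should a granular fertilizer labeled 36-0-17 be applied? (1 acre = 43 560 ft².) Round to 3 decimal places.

266.200 kg of product per acre

Product per 1000 ft² = 2.2 / 36% = 6.11111 kg.
Convert to per acre: 6.11111 × 43.56 = 266.2 kg.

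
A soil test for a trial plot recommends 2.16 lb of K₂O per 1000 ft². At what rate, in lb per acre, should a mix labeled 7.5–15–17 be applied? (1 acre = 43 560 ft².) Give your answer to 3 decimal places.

553.468 lb of product per acre

Product per 1000 ft² = 2.16 / 17% = 12.7059 lb.
Convert to per acre: 12.7059 × 43.56 = 553.4682 lb.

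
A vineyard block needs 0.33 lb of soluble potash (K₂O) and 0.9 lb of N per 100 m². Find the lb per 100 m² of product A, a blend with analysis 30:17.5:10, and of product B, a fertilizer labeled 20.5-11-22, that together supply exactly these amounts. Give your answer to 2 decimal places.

With a, b = lb per 100 m² of product A and product B:
K₂O: 0.1·a + 0.22·b = 0.33
N: 0.3·a + 0.205·b = 0.9
Eliminate b: (row1) − 0.22/0.205·(row2) → -0.221951·a = -0.635854, so a = 2.86484.
Then b = (0.9 − 0.3·2.86484) / 0.205 = 0.197802.

2.86 lb product A, 0.20 lb product B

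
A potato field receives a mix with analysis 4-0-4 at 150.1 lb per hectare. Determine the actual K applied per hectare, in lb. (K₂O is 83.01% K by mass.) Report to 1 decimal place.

5.0 lb K per hectare

K₂O per hectare = 150.1 × 4% = 6.004 lb.
Elemental K = 6.004 × 0.8301 = 4.98392 lb per hectare.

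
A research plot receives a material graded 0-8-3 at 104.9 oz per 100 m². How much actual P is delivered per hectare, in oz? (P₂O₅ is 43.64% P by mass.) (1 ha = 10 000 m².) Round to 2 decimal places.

P₂O₅ per 100 m² = 104.9 × 8% = 8.392 oz.
Elemental P = 8.392 × 0.4364 = 3.66227 oz per 100 m².
Convert to per hectare: 3.66227 × 100 = 366.227 oz.

366.23 oz P per hectare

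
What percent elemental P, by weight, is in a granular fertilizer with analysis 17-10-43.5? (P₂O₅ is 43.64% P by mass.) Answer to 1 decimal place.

4.4% P

%P = 10 × 0.4364 = 4.364%.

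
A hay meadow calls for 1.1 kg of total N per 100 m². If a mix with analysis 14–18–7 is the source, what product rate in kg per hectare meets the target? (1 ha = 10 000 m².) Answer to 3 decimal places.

Product per 100 m² = 1.1 / 14% = 7.85714 kg.
Convert to per hectare: 7.85714 × 100 = 785.7143 kg.

785.714 kg of product per hectare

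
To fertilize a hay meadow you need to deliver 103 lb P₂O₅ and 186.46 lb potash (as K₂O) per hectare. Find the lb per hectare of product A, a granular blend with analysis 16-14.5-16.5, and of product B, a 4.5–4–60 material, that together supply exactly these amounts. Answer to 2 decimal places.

With a, b = lb per hectare of product A and product B:
P₂O₅: 0.145·a + 0.04·b = 103
K₂O: 0.165·a + 0.6·b = 186.46
From row1: a = (103 − 0.04·b) / 0.145.
Into row2: 0.165·(103 − 0.04·b)/0.145 + 0.6·b = 186.46 → b = 124.897, a = 675.891.

675.89 lb product A, 124.90 lb product B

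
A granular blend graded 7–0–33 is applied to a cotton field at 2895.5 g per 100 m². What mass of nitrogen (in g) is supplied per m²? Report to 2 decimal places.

2.03 g N per sq m

nitrogen per 100 m² = 2895.5 × 7% = 202.685 g.
Convert to per m²: 202.685 × 0.01 = 2.02685 g.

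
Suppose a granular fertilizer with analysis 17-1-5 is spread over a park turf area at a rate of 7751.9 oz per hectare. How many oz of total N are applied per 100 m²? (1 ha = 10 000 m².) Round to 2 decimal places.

nitrogen per hectare = 7751.9 × 17% = 1317.82 oz.
Convert to per 100 m²: 1317.82 × 0.01 = 13.1782 oz.

13.18 oz N per hundred sq m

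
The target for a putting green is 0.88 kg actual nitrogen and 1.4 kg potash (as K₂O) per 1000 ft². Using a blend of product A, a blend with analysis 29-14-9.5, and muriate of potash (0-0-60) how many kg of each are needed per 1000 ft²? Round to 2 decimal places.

3.03 kg product A, 1.85 kg muriate of potash

Let a = kg of product A, b = kg of muriate of potash (per 1000 ft²).
N: 0.29·a + 0·b = 0.88
K₂O: 0.095·a + 0.6·b = 1.4
Eliminate b: (row1) − 0/0.6·(row2) → 0.29·a = 0.88, so a = 3.03448.
Then b = (1.4 − 0.095·3.03448) / 0.6 = 1.85287.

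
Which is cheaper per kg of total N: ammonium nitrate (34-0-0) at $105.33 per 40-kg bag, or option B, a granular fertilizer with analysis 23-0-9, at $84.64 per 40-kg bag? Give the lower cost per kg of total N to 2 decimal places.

ammonium nitrate: N per bag = 40 × 34% = 13.6 kg; cost = 105.33 / 13.6 = $7.7449/kg N.
option B: N per bag = 40 × 23% = 9.2 kg; cost = 84.64 / 9.2 = $9.2000/kg N.
ammonium nitrate is cheaper.

$7.74 per kg N (ammonium nitrate)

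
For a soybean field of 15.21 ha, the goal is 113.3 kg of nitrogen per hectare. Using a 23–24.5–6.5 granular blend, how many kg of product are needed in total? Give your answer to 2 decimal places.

7492.58 kg

Product per hectare = 113.3 / 23% = 492.609 kg.
Total product = 492.609 × 15.21 = 7492.578 kg.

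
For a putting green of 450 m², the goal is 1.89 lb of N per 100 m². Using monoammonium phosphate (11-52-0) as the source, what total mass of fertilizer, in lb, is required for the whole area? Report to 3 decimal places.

77.318 lb

Product per 100 m² = 1.89 / 11% = 17.1818 lb.
Total product = 17.1818 × 450 / 100 = 77.3182 lb.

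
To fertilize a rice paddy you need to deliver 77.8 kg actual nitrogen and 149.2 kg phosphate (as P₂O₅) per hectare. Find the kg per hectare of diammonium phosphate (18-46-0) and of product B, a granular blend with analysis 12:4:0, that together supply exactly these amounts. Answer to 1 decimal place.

308.2 kg diammonium phosphate, 186.1 kg product B

Per-hectare balance (a = diammonium phosphate, b = product B):
N: 0.18·a + 0.12·b = 77.8
P₂O₅: 0.46·a + 0.04·b = 149.2
Solving simultaneously: a = 308.167, b = 186.083.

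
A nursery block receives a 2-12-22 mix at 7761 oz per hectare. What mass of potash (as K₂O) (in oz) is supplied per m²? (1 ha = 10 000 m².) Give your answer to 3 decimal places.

0.171 oz K₂O per sq m

K₂O per hectare = 7761 × 22% = 1707.42 oz.
Convert to per m²: 1707.42 × 0.0001 = 0.170742 oz.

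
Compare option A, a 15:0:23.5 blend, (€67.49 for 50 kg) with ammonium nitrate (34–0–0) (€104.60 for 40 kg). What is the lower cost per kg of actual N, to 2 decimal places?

€7.69 per kg N (ammonium nitrate)

option A: N per bag = 50 × 15% = 7.5 kg; cost = 67.49 / 7.5 = €8.9987/kg N.
ammonium nitrate: N per bag = 40 × 34% = 13.6 kg; cost = 104.60 / 13.6 = €7.6912/kg N.
ammonium nitrate is cheaper.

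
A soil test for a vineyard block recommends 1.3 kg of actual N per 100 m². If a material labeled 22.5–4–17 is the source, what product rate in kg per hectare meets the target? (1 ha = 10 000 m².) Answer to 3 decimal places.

577.778 kg of product per hectare

Product per 100 m² = 1.3 / 22.5% = 5.77778 kg.
Convert to per hectare: 5.77778 × 100 = 577.7778 kg.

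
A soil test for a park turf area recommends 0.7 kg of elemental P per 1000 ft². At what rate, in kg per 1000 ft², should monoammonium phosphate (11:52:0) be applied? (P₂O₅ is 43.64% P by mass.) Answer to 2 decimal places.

3.08 kg of product per thousand sq ft

As P₂O₅: 0.7 / 0.4364 = 1.60403 kg per 1000 ft².
Product per 1000 ft² = 1.60403 / 52% = 3.08468 kg.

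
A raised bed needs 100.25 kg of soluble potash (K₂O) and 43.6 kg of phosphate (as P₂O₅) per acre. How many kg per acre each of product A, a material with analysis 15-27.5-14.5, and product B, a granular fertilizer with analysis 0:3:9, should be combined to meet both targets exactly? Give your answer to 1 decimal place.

44.9 kg product A, 1041.5 kg product B

Let a = kg of product A, b = kg of product B (per acre).
K₂O: 0.145·a + 0.09·b = 100.25
P₂O₅: 0.275·a + 0.03·b = 43.6
Eliminate a: (row1) − 0.145/0.275·(row2) → 0.0741818·b = 77.2609, so b = 1041.51.
Back-substitute: a = (100.25 − 0.09·1041.51) / 0.145 = 44.9265.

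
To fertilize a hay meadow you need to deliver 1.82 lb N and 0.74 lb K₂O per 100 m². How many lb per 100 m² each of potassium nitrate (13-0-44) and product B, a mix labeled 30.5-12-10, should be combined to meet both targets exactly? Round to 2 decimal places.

With a, b = lb per 100 m² of potassium nitrate and product B:
N: 0.13·a + 0.305·b = 1.82
K₂O: 0.44·a + 0.1·b = 0.74
Eliminate b: (row1) − 0.305/0.1·(row2) → -1.212·a = -0.437, so a = 0.360561.
Then b = (0.74 − 0.44·0.360561) / 0.1 = 5.81353.

0.36 lb potassium nitrate, 5.81 lb product B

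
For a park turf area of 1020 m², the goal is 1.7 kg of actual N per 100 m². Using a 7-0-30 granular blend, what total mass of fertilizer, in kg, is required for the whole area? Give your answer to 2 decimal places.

Product per 100 m² = 1.7 / 7% = 24.2857 kg.
Total product = 24.2857 × 1020 / 100 = 247.714 kg.

247.71 kg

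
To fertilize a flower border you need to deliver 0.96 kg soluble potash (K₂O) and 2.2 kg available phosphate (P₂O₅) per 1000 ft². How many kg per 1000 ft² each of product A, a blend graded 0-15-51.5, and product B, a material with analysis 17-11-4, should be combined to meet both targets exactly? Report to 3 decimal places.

0.347 kg product A, 19.526 kg product B

With a, b = kg per 1000 ft² of product A and product B:
K₂O: 0.515·a + 0.04·b = 0.96
P₂O₅: 0.15·a + 0.11·b = 2.2
From row1: a = (0.96 − 0.04·b) / 0.515.
Into row2: 0.15·(0.96 − 0.04·b)/0.515 + 0.11·b = 2.2 → b = 19.5262, a = 0.347483.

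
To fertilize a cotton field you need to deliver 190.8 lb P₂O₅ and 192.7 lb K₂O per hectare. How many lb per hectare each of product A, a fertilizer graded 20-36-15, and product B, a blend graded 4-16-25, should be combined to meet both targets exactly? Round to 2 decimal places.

255.58 lb product A, 617.45 lb product B

With a, b = lb per hectare of product A and product B:
P₂O₅: 0.36·a + 0.16·b = 190.8
K₂O: 0.15·a + 0.25·b = 192.7
Solving simultaneously: a = 255.576, b = 617.4545.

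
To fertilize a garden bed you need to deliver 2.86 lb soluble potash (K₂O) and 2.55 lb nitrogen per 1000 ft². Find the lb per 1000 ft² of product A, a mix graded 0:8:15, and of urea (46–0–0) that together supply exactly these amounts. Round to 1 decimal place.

19.1 lb product A, 5.5 lb urea

Let a = lb of product A, b = lb of urea (per 1000 ft²).
K₂O: 0.15·a + 0·b = 2.86
N: 0·a + 0.46·b = 2.55
Solving simultaneously: a = 19.0667, b = 5.54348.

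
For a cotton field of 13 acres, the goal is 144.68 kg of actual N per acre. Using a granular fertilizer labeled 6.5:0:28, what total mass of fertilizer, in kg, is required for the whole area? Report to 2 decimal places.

28936.00 kg

Product per acre = 144.68 / 6.5% = 2225.85 kg.
Total product = 2225.85 × 13 = 28936 kg.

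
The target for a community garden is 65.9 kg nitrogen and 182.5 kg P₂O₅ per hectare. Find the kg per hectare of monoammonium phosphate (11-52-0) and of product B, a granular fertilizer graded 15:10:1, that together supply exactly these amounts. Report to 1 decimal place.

With a, b = kg per hectare of monoammonium phosphate and product B:
N: 0.11·a + 0.15·b = 65.9
P₂O₅: 0.52·a + 0.1·b = 182.5
Eliminate a: (row1) − 0.11/0.52·(row2) → 0.128846·b = 27.2942, so b = 211.836.
Back-substitute: a = (65.9 − 0.15·211.836) / 0.11 = 310.224.

310.2 kg monoammonium phosphate, 211.8 kg product B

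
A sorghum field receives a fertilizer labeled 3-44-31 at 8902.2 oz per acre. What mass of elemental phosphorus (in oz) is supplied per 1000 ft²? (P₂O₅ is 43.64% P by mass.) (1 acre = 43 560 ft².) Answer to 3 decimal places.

P₂O₅ per acre = 8902.2 × 44% = 3916.97 oz.
Elemental P = 3916.97 × 0.4364 = 1709.36 oz per acre.
Convert to per 1000 ft²: 1709.36 × 0.0229568 = 39.2416 oz.

39.242 oz P per thousand sq ft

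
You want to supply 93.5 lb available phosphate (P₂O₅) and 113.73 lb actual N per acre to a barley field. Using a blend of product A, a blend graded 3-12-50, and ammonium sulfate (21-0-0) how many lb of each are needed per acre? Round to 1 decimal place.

779.2 lb product A, 430.3 lb ammonium sulfate

Let a = lb of product A, b = lb of ammonium sulfate (per acre).
P₂O₅: 0.12·a + 0·b = 93.5
N: 0.03·a + 0.21·b = 113.73
From row1: a = (93.5 − 0·b) / 0.12.
Into row2: 0.03·(93.5 − 0·b)/0.12 + 0.21·b = 113.73 → b = 430.262, a = 779.167.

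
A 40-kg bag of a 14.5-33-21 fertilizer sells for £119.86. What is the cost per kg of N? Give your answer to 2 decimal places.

N in bag = 40 × 14.5% = 5.8 kg.
Cost per kg N = £119.86 / 5.8 = £20.6655.

£20.67 per kg N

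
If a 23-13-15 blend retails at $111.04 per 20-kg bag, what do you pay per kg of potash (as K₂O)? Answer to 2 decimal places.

K₂O in bag = 20 × 15% = 3 kg.
Cost per kg K₂O = $111.04 / 3 = $37.0133.

$37.01 per kg K₂O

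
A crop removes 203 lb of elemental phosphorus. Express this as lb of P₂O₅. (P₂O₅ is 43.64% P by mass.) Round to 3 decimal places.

P₂O₅ = 203 / 0.4364 = 465.1696 lb.

465.170 lb P₂O₅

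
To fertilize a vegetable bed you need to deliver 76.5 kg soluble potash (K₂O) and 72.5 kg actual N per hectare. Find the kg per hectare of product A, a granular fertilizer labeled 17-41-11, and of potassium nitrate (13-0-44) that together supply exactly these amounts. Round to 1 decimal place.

362.9 kg product A, 83.1 kg potassium nitrate

With a, b = kg per hectare of product A and potassium nitrate:
K₂O: 0.11·a + 0.44·b = 76.5
N: 0.17·a + 0.13·b = 72.5
Eliminate b: (row1) − 0.44/0.13·(row2) → -0.465385·a = -168.885, so a = 362.893.
Then b = (72.5 − 0.17·362.893) / 0.13 = 83.1405.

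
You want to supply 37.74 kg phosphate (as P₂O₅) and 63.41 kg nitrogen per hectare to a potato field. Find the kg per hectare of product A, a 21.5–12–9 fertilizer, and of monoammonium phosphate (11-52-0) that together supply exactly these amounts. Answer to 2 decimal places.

With a, b = kg per hectare of product A and monoammonium phosphate:
P₂O₅: 0.12·a + 0.52·b = 37.74
N: 0.215·a + 0.11·b = 63.41
From row1: a = (37.74 − 0.52·b) / 0.12.
Into row2: 0.215·(37.74 − 0.52·b)/0.12 + 0.11·b = 63.41 → b = 5.12069, a = 292.3103.

292.31 kg product A, 5.12 kg monoammonium phosphate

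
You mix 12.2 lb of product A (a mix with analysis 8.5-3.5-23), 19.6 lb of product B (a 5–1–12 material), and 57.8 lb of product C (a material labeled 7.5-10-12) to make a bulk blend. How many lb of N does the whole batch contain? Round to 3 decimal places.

6.352 lb N

N mass = 8.5%×12.2 + 5%×19.6 + 7.5%×57.8 = 6.352 lb.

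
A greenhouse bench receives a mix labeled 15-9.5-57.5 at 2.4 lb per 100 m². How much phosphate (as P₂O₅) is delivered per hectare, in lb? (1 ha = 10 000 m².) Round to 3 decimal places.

22.800 lb P₂O₅ per hectare

P₂O₅ per 100 m² = 2.4 × 9.5% = 0.228 lb.
Convert to per hectare: 0.228 × 100 = 22.8 lb.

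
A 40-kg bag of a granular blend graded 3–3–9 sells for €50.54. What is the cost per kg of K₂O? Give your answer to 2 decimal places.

K₂O in bag = 40 × 9% = 3.6 kg.
Cost per kg K₂O = €50.54 / 3.6 = €14.0389.

€14.04 per kg K₂O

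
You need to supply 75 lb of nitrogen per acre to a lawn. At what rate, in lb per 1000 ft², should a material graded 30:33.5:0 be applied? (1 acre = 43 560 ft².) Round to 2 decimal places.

Product per acre = 75 / 30% = 250 lb.
Convert to per 1000 ft²: 250 × 0.0229568 = 5.73921 lb.

5.74 lb of product per thousand sq ft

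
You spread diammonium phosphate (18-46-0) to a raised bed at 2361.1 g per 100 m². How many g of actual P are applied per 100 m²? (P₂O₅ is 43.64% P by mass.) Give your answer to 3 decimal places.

P₂O₅ per 100 m² = 2361.1 × 46% = 1086.11 g.
Elemental P = 1086.11 × 0.4364 = 473.9767 g per 100 m².

473.977 g P per hundred sq m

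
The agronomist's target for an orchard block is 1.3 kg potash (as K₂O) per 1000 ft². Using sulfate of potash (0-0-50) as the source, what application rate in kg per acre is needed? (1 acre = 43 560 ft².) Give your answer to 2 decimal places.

113.26 kg of product per acre

Product per 1000 ft² = 1.3 / 50% = 2.6 kg.
Convert to per acre: 2.6 × 43.56 = 113.256 kg.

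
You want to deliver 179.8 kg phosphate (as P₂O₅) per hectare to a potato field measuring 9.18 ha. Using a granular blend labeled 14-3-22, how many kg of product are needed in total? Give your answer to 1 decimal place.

55018.8 kg

Product per hectare = 179.8 / 3% = 5993.33 kg.
Total product = 5993.33 × 9.18 = 55018.8 kg.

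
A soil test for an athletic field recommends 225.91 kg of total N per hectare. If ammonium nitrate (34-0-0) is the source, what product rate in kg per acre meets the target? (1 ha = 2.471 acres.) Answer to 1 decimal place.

268.9 kg of product per acre

Product per hectare = 225.91 / 34% = 664.441 kg.
Convert to per acre: 664.441 × 0.404694 = 268.896 kg.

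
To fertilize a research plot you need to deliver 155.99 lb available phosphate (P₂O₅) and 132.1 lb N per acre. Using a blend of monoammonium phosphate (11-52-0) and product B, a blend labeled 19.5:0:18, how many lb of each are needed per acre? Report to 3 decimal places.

With a, b = lb per acre of monoammonium phosphate and product B:
P₂O₅: 0.52·a + 0·b = 155.99
N: 0.11·a + 0.195·b = 132.1
Solving simultaneously: a = 299.9808, b = 508.21598.

299.981 lb monoammonium phosphate, 508.216 lb product B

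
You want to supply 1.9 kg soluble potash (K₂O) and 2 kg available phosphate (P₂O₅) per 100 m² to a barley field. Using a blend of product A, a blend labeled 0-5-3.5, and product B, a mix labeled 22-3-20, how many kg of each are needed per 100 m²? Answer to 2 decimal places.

Let a = kg of product A, b = kg of product B (per 100 m²).
K₂O: 0.035·a + 0.2·b = 1.9
P₂O₅: 0.05·a + 0.03·b = 2
Solving simultaneously: a = 38.324, b = 2.7933.

38.32 kg product A, 2.79 kg product B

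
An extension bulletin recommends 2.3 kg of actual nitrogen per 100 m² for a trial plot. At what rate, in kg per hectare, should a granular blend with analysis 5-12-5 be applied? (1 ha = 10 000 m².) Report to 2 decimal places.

Product per 100 m² = 2.3 / 5% = 46 kg.
Convert to per hectare: 46 × 100 = 4600 kg.

4600.00 kg of product per hectare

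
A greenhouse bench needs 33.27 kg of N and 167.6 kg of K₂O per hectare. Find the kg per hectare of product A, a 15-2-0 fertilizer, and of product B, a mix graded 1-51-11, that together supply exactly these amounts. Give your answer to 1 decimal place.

Per-hectare balance (a = product A, b = product B):
N: 0.15·a + 0.01·b = 33.27
K₂O: 0·a + 0.11·b = 167.6
Solving simultaneously: a = 120.224, b = 1523.64.

120.2 kg product A, 1523.6 kg product B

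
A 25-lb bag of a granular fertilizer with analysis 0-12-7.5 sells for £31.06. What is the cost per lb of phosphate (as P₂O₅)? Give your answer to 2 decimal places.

£10.35 per lb P₂O₅

P₂O₅ in bag = 25 × 12% = 3 lb.
Cost per lb P₂O₅ = £31.06 / 3 = £10.3533.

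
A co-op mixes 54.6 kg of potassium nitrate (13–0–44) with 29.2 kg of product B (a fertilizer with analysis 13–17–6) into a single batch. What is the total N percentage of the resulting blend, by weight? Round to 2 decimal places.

Total mass = 54.6 + 29.2 = 83.8 kg.
N mass = 13%×54.6 + 13%×29.2 = 10.894 kg.
% N = 10.894 / 83.8 = 13%.

13.00% N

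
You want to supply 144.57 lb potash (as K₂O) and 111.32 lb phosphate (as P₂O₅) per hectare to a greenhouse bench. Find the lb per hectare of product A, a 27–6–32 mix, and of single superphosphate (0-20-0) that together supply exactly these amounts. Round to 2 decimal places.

451.78 lb product A, 421.07 lb single superphosphate

Let a = lb of product A, b = lb of single superphosphate (per hectare).
K₂O: 0.32·a + 0·b = 144.57
P₂O₅: 0.06·a + 0.2·b = 111.32
Eliminate b: (row1) − 0/0.2·(row2) → 0.32·a = 144.57, so a = 451.781.
Then b = (111.32 − 0.06·451.781) / 0.2 = 421.066.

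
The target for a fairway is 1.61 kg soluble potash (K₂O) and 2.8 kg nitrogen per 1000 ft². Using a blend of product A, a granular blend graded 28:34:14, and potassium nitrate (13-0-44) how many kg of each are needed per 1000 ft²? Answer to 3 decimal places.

9.740 kg product A, 0.560 kg potassium nitrate

With a, b = kg per 1000 ft² of product A and potassium nitrate:
K₂O: 0.14·a + 0.44·b = 1.61
N: 0.28·a + 0.13·b = 2.8
Eliminate a: (row1) − 0.14/0.28·(row2) → 0.375·b = 0.21, so b = 0.56.
Back-substitute: a = (1.61 − 0.44·0.56) / 0.14 = 9.74.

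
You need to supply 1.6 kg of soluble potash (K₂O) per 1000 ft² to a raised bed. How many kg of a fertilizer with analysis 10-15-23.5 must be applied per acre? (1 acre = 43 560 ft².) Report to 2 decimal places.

296.58 kg of product per acre

Product per 1000 ft² = 1.6 / 23.5% = 6.80851 kg.
Convert to per acre: 6.80851 × 43.56 = 296.579 kg.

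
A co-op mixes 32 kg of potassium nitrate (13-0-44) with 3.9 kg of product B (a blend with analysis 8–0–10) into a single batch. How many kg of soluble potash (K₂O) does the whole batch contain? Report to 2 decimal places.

14.47 kg K₂O

K₂O mass = 44%×32 + 10%×3.9 = 14.47 kg.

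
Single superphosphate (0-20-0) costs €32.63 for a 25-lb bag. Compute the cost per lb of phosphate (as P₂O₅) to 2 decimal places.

P₂O₅ in bag = 25 × 20% = 5 lb.
Cost per lb P₂O₅ = €32.63 / 5 = €6.5260.

€6.53 per lb P₂O₅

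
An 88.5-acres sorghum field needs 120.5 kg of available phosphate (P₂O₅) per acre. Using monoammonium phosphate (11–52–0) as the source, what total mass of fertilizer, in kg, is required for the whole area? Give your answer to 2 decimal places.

20508.17 kg

Product per acre = 120.5 / 52% = 231.731 kg.
Total product = 231.731 × 88.5 = 20508.173 kg.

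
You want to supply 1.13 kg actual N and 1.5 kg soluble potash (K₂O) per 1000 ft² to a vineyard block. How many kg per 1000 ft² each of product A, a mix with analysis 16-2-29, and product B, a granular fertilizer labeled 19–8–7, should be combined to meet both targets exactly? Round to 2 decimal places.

Per-1000 ft² balance (a = product A, b = product B):
N: 0.16·a + 0.19·b = 1.13
K₂O: 0.29·a + 0.07·b = 1.5
Eliminate b: (row1) − 0.19/0.07·(row2) → -0.627143·a = -2.94143, so a = 4.69021.
Then b = (1.5 − 0.29·4.69021) / 0.07 = 1.99772.

4.69 kg product A, 2.00 kg product B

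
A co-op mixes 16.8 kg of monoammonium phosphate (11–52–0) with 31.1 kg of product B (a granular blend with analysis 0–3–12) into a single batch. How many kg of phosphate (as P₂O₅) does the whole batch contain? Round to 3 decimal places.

P₂O₅ mass = 52%×16.8 + 3%×31.1 = 9.669 kg.

9.669 kg P₂O₅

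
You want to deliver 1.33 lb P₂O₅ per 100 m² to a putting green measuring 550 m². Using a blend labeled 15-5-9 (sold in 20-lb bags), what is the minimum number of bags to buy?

8 bags

Product per 100 m² = 1.33 / 5% = 26.6 lb.
Total product = 26.6 × 550 / 100 = 146.3 lb.
Bags = ⌈146.3 / 20⌉ = 8.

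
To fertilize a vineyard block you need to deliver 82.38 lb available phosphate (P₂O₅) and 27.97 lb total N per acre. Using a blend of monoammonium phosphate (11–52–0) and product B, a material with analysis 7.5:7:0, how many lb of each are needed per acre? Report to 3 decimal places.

Let a = lb of monoammonium phosphate, b = lb of product B (per acre).
P₂O₅: 0.52·a + 0.07·b = 82.38
N: 0.11·a + 0.075·b = 27.97
Eliminate b: (row1) − 0.07/0.075·(row2) → 0.417333·a = 56.2747, so a = 134.84345.
Then b = (27.97 − 0.11·134.84345) / 0.075 = 175.1629.

134.843 lb monoammonium phosphate, 175.163 lb product B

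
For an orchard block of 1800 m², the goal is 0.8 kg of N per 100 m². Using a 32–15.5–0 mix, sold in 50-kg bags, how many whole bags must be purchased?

Product per 100 m² = 0.8 / 32% = 2.5 kg.
Total product = 2.5 × 1800 / 100 = 45 kg.
Bags = ⌈45 / 50⌉ = 1.

1 bags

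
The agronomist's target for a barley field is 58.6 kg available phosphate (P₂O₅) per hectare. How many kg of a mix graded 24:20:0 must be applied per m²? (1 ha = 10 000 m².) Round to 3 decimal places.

Product per hectare = 58.6 / 20% = 293 kg.
Convert to per m²: 293 × 0.0001 = 0.0293 kg.

0.029 kg of product per sq m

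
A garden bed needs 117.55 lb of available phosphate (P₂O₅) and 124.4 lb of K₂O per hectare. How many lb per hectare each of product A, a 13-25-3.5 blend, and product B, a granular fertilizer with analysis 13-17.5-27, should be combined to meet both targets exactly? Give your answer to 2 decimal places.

With a, b = lb per hectare of product A and product B:
P₂O₅: 0.25·a + 0.175·b = 117.55
K₂O: 0.035·a + 0.27·b = 124.4
From row1: a = (117.55 − 0.175·b) / 0.25.
Into row2: 0.035·(117.55 − 0.175·b)/0.25 + 0.27·b = 124.4 → b = 439.686, a = 162.4196.

162.42 lb product A, 439.69 lb product B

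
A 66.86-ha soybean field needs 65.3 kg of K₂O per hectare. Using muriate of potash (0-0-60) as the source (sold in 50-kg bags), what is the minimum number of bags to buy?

Product per hectare = 65.3 / 60% = 108.833 kg.
Total product = 108.833 × 66.86 = 7276.6 kg.
Bags = ⌈7276.6 / 50⌉ = 146.

146 bags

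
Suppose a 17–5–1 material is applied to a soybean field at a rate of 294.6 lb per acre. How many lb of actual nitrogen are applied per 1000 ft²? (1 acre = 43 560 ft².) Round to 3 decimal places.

nitrogen per acre = 294.6 × 17% = 50.082 lb.
Convert to per 1000 ft²: 50.082 × 0.0229568 = 1.14972 lb.

1.150 lb N per thousand sq ft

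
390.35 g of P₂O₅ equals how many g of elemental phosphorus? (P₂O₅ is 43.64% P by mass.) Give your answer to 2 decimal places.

P = 390.35 × 0.4364 = 170.349 g.

170.35 g P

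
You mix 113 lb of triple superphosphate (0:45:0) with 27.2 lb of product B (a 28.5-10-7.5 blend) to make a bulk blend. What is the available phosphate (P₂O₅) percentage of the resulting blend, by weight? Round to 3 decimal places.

Total mass = 113 + 27.2 = 140.2 lb.
P₂O₅ mass = 45%×113 + 10%×27.2 = 53.57 lb.
% P₂O₅ = 53.57 / 140.2 = 38.2097%.

38.210% P₂O₅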